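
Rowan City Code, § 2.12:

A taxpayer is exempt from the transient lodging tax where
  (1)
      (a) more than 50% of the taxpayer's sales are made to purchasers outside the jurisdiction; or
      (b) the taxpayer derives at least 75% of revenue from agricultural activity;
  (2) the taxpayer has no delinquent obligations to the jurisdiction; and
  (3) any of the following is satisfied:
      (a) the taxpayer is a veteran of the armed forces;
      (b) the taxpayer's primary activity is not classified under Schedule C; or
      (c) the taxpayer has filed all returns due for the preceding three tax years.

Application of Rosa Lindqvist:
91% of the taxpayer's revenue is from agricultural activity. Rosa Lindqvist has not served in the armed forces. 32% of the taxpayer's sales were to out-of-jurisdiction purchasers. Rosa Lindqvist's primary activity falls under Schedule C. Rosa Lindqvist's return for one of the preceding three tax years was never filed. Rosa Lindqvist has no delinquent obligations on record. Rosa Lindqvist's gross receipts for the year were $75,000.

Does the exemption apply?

No — not exempt.

(a) >50% out-of-jur. sales — fails.
(b) ≥75% agricultural — met.
(1): F OR T → true.
(2) no delinquency — met.
(a) veteran — not met.
(b) not (Schedule C activity) — not met.
(c) returns current — not satisfied.
(3): F OR F OR F → false.
So Overall is not satisfied (T AND T AND F).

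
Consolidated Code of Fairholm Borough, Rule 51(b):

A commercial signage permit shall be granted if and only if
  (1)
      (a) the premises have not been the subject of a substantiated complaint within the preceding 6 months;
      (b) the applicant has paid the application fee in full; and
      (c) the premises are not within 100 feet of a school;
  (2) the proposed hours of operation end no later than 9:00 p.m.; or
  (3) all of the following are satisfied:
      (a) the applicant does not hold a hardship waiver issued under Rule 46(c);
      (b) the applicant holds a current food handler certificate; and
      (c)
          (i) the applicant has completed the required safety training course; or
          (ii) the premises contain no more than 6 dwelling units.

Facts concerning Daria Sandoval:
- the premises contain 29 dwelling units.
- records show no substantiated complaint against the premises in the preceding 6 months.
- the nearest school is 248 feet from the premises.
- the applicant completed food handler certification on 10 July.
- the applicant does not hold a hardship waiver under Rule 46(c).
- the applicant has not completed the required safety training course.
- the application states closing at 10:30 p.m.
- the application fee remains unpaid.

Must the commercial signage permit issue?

(a) no complaint in 6 mo. — satisfied.
(b) fee paid — not met.
(c) ≥100 ft from school — satisfied.
(1) = T AND F AND T = false.
(2) closes by 9 p.m. — not met.
(a) not (hardship waiver) — holds.
(b) food handler cert. — holds.
(i) safety training — fails.
(ii) ≤ 6 units — not satisfied.
(c): F OR F → false.
(3) = T AND T AND F = false.
So Overall is not satisfied (F OR F OR F).

No — denied.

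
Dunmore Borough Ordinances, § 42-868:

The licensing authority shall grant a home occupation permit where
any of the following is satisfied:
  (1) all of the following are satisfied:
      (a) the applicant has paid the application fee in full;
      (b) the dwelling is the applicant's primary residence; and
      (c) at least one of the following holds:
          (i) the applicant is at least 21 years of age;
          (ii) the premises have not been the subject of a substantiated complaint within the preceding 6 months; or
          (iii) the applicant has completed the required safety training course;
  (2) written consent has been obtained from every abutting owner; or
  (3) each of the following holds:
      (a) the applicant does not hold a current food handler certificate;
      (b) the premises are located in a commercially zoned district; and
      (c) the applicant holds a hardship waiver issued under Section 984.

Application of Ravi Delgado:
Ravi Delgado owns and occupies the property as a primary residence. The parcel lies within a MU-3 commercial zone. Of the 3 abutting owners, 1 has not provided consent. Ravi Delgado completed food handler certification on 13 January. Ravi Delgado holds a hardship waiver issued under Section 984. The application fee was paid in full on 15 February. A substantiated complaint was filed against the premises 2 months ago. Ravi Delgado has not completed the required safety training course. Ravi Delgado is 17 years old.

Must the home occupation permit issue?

No — denied.

(a) fee paid — met.
(b) primary residence — holds.
(i) age ≥ 21 — not met.
(ii) no complaint in 6 mo. — not satisfied.
(iii) safety training — not satisfied.
(c): F OR F OR F → false.
(1) = T AND T AND F = false.
(2) all abutters consent — not satisfied.
(a) not (food handler cert.) — not met.
(b) commercially zoned — holds.
(c) hardship waiver — satisfied.
So (3) is not satisfied (F AND T AND T).
Overall: F OR F OR F → false.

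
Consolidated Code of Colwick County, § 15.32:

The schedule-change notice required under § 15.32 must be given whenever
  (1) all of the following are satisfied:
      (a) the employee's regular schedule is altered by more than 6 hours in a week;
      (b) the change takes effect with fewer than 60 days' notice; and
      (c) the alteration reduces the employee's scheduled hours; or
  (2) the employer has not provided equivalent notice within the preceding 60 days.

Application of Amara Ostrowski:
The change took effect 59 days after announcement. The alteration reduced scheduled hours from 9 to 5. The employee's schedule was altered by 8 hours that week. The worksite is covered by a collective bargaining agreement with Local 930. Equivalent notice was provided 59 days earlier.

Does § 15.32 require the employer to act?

(a) schedule shift > 6h — holds.
(b) < 60 days' notice — holds.
(c) hours reduced — met.
(1) = T AND T AND T = true.
(2) no recent notice — not satisfied.
So Overall is satisfied (T OR F).

Yes — required.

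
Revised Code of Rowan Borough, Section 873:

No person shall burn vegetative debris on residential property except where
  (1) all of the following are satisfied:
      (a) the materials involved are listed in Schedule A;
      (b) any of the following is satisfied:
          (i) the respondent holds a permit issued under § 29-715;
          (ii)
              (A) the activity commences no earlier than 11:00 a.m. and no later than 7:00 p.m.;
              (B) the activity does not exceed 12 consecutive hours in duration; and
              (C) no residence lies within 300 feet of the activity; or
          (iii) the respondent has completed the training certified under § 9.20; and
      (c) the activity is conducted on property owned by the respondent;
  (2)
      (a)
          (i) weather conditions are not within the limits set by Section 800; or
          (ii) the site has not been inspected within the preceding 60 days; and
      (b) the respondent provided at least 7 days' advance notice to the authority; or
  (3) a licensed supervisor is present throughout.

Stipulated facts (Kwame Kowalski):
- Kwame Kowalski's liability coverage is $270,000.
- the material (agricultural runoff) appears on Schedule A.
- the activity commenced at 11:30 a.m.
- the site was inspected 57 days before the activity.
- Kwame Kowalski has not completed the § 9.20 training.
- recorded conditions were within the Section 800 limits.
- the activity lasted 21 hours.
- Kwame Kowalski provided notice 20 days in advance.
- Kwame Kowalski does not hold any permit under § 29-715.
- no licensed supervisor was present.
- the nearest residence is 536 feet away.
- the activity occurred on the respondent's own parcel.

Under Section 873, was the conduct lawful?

(a) Schedule A material — satisfied.
(i) holds permit — not met.
(A) start within hours — met.
(B) ≤ 12 hrs duration — not satisfied.
(C) no residence in 300 ft — holds.
(ii) = T AND F AND T = false.
(iii) training certified — fails.
So (b) is not satisfied (F OR F OR F).
(c) own property — holds.
(1) = T AND F AND T = false.
(i) not (weather ok) — not satisfied.
(ii) not (site inspected) — fails.
So (a) is not satisfied (F OR F).
(b) ≥7 days' notice — met.
(2): F AND T → false.
(3) supervisor present — fails.
Overall = F OR F OR F = false.

No — unlawful.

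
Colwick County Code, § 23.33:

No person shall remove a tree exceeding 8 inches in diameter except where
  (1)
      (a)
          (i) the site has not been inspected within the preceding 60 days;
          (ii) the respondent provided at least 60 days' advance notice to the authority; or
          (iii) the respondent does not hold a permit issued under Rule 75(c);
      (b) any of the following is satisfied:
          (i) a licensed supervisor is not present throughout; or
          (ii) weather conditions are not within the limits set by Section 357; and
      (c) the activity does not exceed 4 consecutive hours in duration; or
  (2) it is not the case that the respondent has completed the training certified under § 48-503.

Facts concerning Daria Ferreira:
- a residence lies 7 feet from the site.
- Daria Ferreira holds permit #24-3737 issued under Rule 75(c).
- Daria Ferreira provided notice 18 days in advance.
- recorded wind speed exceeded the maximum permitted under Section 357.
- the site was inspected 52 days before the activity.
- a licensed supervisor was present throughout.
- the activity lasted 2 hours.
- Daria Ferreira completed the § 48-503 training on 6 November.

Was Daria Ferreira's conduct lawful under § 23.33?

No — unlawful.

(i) not (site inspected) — fails.
(ii) ≥60 days' notice — not satisfied.
(iii) not (holds permit) — fails.
(a): F OR F OR F → false.
(i) not (supervisor present) — not met.
(ii) not (weather ok) — met.
(b) = F OR T = true.
(c) ≤ 4 hrs duration — holds.
(1): F AND T AND T → false.
(2) not (training certified) — not met.
Overall: F OR F → false.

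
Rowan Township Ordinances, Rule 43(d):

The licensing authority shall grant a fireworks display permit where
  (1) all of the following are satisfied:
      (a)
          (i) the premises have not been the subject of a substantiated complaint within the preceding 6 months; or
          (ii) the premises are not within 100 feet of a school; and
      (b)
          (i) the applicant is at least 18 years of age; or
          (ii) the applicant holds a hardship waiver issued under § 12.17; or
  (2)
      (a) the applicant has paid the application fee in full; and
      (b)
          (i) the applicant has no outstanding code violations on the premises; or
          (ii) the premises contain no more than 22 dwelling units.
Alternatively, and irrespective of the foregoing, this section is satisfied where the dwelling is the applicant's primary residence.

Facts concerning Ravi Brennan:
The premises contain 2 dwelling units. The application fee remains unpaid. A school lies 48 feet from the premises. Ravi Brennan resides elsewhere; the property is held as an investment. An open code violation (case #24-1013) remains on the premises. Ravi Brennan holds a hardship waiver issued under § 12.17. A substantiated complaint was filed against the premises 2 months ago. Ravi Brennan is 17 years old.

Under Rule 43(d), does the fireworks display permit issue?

(i) no complaint in 6 mo. — not met.
(ii) ≥100 ft from school — fails.
(a): F OR F → false.
(i) age ≥ 18 — fails.
(ii) hardship waiver — satisfied.
(b): F OR T → true.
(1) = F AND T = false.
(a) fee paid — fails.
(i) no code violations — fails.
(ii) ≤ 22 units — met.
(b): F OR T → true.
(2): F AND T → false.
So Overall is not satisfied (F OR F).
Exception (primary residence) — not satisfied.
Result: main false OR exception false → false.

No — denied.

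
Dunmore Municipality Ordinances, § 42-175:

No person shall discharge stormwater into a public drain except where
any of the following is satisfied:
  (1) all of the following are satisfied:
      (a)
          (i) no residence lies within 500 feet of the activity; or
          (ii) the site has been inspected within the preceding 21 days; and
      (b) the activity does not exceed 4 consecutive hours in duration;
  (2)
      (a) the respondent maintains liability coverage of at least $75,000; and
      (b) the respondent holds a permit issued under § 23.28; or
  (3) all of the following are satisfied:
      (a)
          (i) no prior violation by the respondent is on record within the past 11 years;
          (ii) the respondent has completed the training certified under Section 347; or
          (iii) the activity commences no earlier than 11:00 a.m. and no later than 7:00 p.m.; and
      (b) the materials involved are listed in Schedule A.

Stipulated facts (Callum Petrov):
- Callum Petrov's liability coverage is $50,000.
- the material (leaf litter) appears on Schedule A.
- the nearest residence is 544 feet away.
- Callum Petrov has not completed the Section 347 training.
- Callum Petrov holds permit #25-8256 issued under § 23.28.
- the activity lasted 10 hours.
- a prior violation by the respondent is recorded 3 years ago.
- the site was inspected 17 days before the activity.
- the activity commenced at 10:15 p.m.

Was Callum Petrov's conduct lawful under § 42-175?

(i) no residence in 500 ft — met.
(ii) site inspected — satisfied.
So (a) is satisfied (T OR T).
(b) ≤ 4 hrs duration — not met.
So (1) is not satisfied (T AND F).
(a) coverage ≥ $75,000 — not satisfied.
(b) holds permit — satisfied.
(2): F AND T → false.
(i) no prior violation — fails.
(ii) training certified — fails.
(iii) start within hours — not satisfied.
So (a) is not satisfied (F OR F OR F).
(b) Schedule A material — satisfied.
(3) = F AND T = false.
Overall = F OR F OR F = false.

No — unlawful.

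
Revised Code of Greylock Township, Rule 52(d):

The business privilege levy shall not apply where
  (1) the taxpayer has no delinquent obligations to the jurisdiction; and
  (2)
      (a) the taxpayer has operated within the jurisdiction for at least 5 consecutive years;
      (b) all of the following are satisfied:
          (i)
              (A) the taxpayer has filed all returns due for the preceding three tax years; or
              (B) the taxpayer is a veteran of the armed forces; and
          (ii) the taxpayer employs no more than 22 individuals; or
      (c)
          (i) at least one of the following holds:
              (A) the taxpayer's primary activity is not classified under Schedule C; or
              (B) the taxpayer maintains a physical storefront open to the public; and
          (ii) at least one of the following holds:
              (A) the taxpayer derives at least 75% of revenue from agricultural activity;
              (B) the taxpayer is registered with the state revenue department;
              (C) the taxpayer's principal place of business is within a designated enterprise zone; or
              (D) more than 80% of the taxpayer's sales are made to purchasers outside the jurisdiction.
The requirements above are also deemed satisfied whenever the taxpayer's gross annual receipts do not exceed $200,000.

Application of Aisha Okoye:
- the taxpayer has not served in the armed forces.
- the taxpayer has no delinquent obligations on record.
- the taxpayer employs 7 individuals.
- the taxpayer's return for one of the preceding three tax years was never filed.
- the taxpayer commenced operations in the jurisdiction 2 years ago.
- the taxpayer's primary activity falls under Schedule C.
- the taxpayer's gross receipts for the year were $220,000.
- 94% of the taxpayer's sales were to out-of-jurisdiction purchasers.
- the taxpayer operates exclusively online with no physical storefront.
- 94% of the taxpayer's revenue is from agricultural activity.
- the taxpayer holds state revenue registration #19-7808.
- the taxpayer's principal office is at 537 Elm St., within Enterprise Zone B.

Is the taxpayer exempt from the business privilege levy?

No — not exempt.

(1) no delinquency — satisfied.
(a) ≥ 5 yrs in jurisdiction — fails.
(A) returns current — not satisfied.
(B) veteran — fails.
So (i) is not satisfied (F OR F).
(ii) ≤ 22 employees — holds.
(b): F AND T → false.
(A) not (Schedule C activity) — not satisfied.
(B) has storefront — not met.
(i) = F OR F = false.
(A) ≥75% agricultural — holds.
(B) state-registered — holds.
(C) in enterprise zone — satisfied.
(D) >80% out-of-jur. sales — satisfied.
(ii) = T OR T OR T OR T = true.
(c): F AND T → false.
So (2) is not satisfied (F OR F OR F).
Overall = T AND F = false.
Exception (receipts ≤ $200,000) — not satisfied.
Result: main false OR exception false → false.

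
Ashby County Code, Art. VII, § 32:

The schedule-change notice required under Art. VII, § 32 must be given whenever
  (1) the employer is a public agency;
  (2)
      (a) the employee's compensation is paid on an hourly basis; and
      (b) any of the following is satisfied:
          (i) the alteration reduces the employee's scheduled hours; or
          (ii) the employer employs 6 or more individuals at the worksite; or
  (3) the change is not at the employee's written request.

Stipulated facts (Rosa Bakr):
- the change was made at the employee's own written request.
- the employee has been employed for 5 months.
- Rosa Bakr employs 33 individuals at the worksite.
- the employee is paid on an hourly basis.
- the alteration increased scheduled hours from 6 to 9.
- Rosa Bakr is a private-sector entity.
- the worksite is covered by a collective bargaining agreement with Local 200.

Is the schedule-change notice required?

Yes — required.

(1) public agency — not satisfied.
(a) hourly-paid — holds.
(i) hours reduced — not met.
(ii) ≥ 6 at site — holds.
(b) = F OR T = true.
(2) = T AND T = true.
(3) not employee-requested — not satisfied.
Overall: F OR T OR F → true.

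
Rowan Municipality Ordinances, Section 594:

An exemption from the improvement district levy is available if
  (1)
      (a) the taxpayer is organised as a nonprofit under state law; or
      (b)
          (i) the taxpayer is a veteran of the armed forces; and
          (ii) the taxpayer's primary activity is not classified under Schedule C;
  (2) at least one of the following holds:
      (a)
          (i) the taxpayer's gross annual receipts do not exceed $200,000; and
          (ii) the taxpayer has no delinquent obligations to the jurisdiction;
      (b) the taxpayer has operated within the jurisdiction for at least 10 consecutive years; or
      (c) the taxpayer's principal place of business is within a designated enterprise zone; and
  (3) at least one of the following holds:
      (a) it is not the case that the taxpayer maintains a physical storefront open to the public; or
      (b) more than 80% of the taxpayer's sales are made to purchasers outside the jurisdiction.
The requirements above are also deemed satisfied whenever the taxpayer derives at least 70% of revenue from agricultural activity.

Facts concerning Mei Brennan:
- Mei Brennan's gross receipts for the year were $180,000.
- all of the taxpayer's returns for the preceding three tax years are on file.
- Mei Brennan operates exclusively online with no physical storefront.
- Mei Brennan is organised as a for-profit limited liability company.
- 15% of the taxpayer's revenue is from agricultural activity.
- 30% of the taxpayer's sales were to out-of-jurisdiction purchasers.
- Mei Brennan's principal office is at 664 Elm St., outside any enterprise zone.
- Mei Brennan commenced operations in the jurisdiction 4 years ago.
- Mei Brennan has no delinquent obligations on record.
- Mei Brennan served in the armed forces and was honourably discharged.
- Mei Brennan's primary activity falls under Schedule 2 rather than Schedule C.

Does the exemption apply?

(a) nonprofit — fails.
(i) veteran — holds.
(ii) not (Schedule C activity) — satisfied.
(b) = T AND T = true.
(1) = F OR T = true.
(i) receipts ≤ $200,000 — satisfied.
(ii) no delinquency — met.
So (a) is satisfied (T AND T).
(b) ≥ 10 yrs in jurisdiction — not met.
(c) in enterprise zone — not satisfied.
(2) = T OR F OR F = true.
(a) not (has storefront) — holds.
(b) >80% out-of-jur. sales — not met.
(3): T OR F → true.
Overall = T AND T AND T = true.
Exception (≥70% agricultural) — not satisfied.
Result: main true OR exception false → true.

Yes — exempt.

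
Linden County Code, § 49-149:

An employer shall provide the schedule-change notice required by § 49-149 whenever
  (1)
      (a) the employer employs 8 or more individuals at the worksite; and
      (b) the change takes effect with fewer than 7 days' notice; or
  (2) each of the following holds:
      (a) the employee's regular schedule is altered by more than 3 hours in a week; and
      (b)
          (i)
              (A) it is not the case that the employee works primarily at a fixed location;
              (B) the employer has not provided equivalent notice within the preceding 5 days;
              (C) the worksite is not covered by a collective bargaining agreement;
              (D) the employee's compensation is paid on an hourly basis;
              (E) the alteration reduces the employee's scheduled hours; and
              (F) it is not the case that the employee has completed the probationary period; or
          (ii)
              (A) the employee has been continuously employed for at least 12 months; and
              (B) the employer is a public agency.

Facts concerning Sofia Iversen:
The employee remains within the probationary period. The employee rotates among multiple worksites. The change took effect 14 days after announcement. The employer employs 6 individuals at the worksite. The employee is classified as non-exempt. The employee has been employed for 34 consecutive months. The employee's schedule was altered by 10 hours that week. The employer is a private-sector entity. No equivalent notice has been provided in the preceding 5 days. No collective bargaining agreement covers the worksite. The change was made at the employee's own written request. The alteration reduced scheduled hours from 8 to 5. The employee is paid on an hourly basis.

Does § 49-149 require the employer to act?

Yes — required.

(a) ≥ 8 at site — not satisfied.
(b) < 7 days' notice — fails.
(1) = F AND F = false.
(a) schedule shift > 3h — satisfied.
(A) not (fixed location) — holds.
(B) no recent notice — holds.
(C) no CBA — met.
(D) hourly-paid — satisfied.
(E) hours reduced — holds.
(F) not (past probation) — holds.
(i) = T AND T AND T AND T AND T AND T = true.
(A) tenure ≥ 12 mo. — met.
(B) public agency — not satisfied.
(ii): T AND F → false.
So (b) is satisfied (T OR F).
So (2) is satisfied (T AND T).
Overall: F OR T → true.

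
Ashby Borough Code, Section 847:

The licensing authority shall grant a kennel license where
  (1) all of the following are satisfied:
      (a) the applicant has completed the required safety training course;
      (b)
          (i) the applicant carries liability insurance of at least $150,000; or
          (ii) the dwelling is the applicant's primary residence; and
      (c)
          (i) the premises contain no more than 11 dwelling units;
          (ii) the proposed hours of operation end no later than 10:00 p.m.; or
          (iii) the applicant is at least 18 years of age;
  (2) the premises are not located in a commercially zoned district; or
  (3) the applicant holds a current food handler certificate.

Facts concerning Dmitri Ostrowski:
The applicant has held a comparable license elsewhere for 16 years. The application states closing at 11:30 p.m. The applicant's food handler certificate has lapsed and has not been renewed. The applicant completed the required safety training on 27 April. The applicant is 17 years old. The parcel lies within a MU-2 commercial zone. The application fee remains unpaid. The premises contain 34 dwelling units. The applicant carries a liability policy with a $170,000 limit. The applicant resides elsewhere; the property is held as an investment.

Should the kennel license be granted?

(a) safety training — satisfied.
(i) insurance ≥ $150,000 — met.
(ii) primary residence — not met.
(b) = T OR F = true.
(i) ≤ 11 units — not met.
(ii) closes by 10 p.m. — fails.
(iii) age ≥ 18 — not satisfied.
So (c) is not satisfied (F OR F OR F).
So (1) is not satisfied (T AND T AND F).
(2) not (commercially zoned) — fails.
(3) food handler cert. — not met.
Overall: F OR F OR F → false.

No — denied.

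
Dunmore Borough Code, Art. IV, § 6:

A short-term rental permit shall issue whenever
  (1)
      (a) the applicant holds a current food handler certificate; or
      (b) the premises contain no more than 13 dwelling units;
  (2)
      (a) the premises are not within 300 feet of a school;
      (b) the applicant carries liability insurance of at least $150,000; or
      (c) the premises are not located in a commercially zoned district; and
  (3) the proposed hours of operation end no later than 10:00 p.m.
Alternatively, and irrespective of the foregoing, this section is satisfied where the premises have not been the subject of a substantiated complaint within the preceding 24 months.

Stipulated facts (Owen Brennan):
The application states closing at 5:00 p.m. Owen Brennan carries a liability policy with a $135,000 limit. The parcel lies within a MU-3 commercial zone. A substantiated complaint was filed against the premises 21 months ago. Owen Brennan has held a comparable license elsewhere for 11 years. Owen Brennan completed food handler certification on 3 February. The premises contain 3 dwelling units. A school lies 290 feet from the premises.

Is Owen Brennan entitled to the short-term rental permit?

(a) food handler cert. — met.
(b) ≤ 13 units — satisfied.
(1): T OR T → true.
(a) ≥300 ft from school — not satisfied.
(b) insurance ≥ $150,000 — fails.
(c) not (commercially zoned) — fails.
(2) = F OR F OR F = false.
(3) closes by 10 p.m. — holds.
So Overall is not satisfied (T AND F AND T).
Exception (no complaint in 24 mo.) — not satisfied.
Result: main false OR exception false → false.

No — denied.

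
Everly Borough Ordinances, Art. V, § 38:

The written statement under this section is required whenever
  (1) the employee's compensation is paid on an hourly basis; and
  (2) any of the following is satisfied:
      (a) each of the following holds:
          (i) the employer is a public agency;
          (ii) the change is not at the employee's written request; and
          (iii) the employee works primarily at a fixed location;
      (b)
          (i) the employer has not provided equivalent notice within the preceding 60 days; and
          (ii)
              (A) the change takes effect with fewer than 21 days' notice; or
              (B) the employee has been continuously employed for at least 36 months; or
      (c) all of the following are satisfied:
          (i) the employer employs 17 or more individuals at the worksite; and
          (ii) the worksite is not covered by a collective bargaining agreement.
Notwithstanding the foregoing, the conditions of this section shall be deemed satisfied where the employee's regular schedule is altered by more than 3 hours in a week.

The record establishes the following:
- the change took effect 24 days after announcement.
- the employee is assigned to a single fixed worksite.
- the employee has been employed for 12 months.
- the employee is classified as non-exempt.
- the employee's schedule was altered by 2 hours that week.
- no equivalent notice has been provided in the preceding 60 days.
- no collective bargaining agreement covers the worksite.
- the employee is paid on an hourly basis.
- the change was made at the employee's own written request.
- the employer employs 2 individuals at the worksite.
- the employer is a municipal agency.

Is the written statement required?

(1) hourly-paid — met.
(i) public agency — holds.
(ii) not employee-requested — fails.
(iii) fixed location — met.
(a): T AND F AND T → false.
(i) no recent notice — met.
(A) < 21 days' notice — fails.
(B) tenure ≥ 36 mo. — not satisfied.
(ii): F OR F → false.
(b): T AND F → false.
(i) ≥ 17 at site — not satisfied.
(ii) no CBA — holds.
So (c) is not satisfied (F AND T).
So (2) is not satisfied (F OR F OR F).
Overall: T AND F → false.
Exception (schedule shift > 3h) — not satisfied.
Result: main false OR exception false → false.

No — not required.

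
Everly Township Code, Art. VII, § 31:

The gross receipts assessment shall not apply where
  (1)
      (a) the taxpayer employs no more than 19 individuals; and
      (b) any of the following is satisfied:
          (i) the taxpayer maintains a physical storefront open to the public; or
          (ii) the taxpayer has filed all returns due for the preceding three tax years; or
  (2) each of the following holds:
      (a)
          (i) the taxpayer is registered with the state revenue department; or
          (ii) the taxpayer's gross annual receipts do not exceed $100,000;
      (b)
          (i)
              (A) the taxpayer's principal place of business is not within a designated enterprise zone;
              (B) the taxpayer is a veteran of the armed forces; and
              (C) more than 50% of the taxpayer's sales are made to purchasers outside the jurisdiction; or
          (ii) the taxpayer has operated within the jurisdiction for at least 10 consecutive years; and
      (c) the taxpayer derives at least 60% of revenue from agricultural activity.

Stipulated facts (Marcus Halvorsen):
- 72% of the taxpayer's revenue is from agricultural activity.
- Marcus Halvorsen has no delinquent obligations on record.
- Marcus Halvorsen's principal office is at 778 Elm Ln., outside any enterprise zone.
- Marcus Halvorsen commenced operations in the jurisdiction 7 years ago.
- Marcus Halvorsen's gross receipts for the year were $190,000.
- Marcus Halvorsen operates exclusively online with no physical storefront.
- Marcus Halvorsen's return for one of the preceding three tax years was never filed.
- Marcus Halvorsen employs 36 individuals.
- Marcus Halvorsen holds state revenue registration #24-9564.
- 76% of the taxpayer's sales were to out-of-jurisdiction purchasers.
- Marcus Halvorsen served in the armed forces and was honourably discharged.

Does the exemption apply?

Yes — exempt.

(a) ≤ 19 employees — fails.
(i) has storefront — not met.
(ii) returns current — not met.
So (b) is not satisfied (F OR F).
(1) = F AND F = false.
(i) state-registered — holds.
(ii) receipts ≤ $100,000 — fails.
(a): T OR F → true.
(A) not (in enterprise zone) — satisfied.
(B) veteran — met.
(C) >50% out-of-jur. sales — met.
So (i) is satisfied (T AND T AND T).
(ii) ≥ 10 yrs in jurisdiction — not satisfied.
(b) = T OR F = true.
(c) ≥60% agricultural — met.
(2) = T AND T AND T = true.
Overall = F OR T = true.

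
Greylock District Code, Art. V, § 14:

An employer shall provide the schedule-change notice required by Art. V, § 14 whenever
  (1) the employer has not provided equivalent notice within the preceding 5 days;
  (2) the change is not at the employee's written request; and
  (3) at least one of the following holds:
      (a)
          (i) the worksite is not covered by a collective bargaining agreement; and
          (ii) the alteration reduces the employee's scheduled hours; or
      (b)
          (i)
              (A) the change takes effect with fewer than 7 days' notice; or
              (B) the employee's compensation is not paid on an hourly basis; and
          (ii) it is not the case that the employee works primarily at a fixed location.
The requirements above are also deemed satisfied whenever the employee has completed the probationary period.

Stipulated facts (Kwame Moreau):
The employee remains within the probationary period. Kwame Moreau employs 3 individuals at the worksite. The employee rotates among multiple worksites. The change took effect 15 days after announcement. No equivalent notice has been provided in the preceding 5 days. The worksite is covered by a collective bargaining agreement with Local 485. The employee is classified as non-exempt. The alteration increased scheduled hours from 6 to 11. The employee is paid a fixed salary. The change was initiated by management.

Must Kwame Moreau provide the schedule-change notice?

(1) no recent notice — satisfied.
(2) not employee-requested — met.
(i) no CBA — not satisfied.
(ii) hours reduced — fails.
So (a) is not satisfied (F AND F).
(A) < 7 days' notice — not satisfied.
(B) not (hourly-paid) — satisfied.
(i) = F OR T = true.
(ii) not (fixed location) — holds.
So (b) is satisfied (T AND T).
(3): F OR T → true.
Overall = T AND T AND T = true.
Exception (past probation) — not satisfied.
Result: main true OR exception false → true.

Yes — required.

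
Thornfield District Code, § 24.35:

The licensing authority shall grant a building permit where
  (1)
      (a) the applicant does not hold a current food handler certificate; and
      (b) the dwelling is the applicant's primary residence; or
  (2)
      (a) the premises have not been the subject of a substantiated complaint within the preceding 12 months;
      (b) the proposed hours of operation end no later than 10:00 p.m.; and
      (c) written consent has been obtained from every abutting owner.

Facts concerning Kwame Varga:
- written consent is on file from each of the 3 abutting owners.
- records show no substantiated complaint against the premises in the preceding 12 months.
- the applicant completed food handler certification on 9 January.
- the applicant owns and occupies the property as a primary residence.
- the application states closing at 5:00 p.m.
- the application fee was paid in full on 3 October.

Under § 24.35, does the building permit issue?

(a) not (food handler cert.) — not satisfied.
(b) primary residence — holds.
So (1) is not satisfied (F AND T).
(a) no complaint in 12 mo. — met.
(b) closes by 10 p.m. — holds.
(c) all abutters consent — holds.
So (2) is satisfied (T AND T AND T).
Overall = F OR T = true.

Yes — granted.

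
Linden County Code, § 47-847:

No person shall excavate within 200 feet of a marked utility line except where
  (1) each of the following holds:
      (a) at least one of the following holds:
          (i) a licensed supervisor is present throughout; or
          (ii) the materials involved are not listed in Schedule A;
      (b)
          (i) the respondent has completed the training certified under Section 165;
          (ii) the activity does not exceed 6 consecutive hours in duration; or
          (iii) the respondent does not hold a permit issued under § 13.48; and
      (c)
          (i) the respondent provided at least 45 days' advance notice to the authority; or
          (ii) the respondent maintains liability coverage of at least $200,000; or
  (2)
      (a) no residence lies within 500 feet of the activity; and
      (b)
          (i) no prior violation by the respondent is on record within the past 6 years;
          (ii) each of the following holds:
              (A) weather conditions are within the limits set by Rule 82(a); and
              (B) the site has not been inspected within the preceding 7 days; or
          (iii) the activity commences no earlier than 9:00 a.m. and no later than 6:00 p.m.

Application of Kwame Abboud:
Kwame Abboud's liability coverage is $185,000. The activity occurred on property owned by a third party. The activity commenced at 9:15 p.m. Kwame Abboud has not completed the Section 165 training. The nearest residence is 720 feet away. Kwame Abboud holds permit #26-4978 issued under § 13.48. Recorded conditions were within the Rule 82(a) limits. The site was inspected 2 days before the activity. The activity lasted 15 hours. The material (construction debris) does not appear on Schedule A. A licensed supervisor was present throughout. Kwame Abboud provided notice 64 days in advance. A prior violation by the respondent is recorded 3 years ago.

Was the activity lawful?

No — unlawful.

(i) supervisor present — met.
(ii) not (Schedule A material) — satisfied.
So (a) is satisfied (T OR T).
(i) training certified — fails.
(ii) ≤ 6 hrs duration — not satisfied.
(iii) not (holds permit) — fails.
(b) = F OR F OR F = false.
(i) ≥45 days' notice — satisfied.
(ii) coverage ≥ $200,000 — fails.
(c): T OR F → true.
So (1) is not satisfied (T AND F AND T).
(a) no residence in 500 ft — satisfied.
(i) no prior violation — not met.
(A) weather ok — satisfied.
(B) not (site inspected) — fails.
(ii): T AND F → false.
(iii) start within hours — fails.
(b): F OR F OR F → false.
So (2) is not satisfied (T AND F).
Overall: F OR F → false.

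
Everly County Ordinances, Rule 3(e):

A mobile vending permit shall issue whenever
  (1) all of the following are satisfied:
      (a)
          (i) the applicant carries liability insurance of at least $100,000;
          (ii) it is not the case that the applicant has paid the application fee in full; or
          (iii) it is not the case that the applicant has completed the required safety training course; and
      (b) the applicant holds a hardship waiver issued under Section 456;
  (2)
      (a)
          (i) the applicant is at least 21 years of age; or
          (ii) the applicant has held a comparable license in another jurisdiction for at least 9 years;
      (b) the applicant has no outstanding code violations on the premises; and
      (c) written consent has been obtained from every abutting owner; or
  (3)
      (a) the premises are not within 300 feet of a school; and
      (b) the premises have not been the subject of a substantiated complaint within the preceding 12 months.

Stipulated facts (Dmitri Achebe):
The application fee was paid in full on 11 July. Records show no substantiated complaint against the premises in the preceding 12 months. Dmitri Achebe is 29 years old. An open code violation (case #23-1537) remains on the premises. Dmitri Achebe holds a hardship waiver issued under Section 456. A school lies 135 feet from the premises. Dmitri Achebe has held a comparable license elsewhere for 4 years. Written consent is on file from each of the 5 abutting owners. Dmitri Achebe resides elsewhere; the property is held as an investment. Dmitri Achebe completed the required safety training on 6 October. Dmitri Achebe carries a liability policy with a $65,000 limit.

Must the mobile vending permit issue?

No — denied.

(i) insurance ≥ $100,000 — not satisfied.
(ii) not (fee paid) — not met.
(iii) not (safety training) — fails.
(a) = F OR F OR F = false.
(b) hardship waiver — holds.
(1): F AND T → false.
(i) age ≥ 21 — met.
(ii) prior license ≥ 9 yr — not satisfied.
(a) = T OR F = true.
(b) no code violations — not satisfied.
(c) all abutters consent — satisfied.
(2): T AND F AND T → false.
(a) ≥300 ft from school — fails.
(b) no complaint in 12 mo. — satisfied.
(3): F AND T → false.
Overall = F OR F OR F = false.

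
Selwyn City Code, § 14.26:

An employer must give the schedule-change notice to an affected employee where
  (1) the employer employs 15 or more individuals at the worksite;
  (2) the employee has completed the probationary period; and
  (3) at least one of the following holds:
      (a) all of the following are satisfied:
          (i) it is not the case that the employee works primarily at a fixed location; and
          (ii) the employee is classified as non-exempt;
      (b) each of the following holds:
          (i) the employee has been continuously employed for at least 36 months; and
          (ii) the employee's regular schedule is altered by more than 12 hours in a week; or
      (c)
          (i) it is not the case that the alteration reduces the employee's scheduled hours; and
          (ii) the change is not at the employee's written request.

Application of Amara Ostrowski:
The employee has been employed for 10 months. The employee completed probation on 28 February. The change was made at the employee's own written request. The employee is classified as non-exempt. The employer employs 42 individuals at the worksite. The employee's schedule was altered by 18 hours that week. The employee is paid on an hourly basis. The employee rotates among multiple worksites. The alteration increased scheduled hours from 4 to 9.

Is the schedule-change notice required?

(1) ≥ 15 at site — satisfied.
(2) past probation — holds.
(i) not (fixed location) — holds.
(ii) non-exempt — satisfied.
(a): T AND T → true.
(i) tenure ≥ 36 mo. — not satisfied.
(ii) schedule shift > 12h — holds.
(b) = F AND T = false.
(i) not (hours reduced) — met.
(ii) not employee-requested — fails.
(c): T AND F → false.
(3) = T OR F OR F = true.
So Overall is satisfied (T AND T AND T).

Yes — required.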